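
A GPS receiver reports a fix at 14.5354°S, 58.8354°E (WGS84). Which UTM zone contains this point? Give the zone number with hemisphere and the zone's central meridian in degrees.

UTM zone = ⌊(λ + 180)/6⌋ + 1; 58.8354° ∈ [54°, 60°) → zone 40.
Hemisphere: S (φ < 0).
Central meridian λ₀ = 6×40 − 183 = 57°.

Zone 40S, central meridian 57°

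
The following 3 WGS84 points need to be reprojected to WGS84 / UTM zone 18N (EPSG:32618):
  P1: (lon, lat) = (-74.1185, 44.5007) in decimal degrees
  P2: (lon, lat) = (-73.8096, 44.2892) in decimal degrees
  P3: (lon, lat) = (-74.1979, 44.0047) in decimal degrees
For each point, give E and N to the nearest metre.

UTM zone 18N: λ₀ = -75°, k₀ = 0.9996.
P1 (44.5007°, -74.1185°) → (570076.481, 4927864.790) m.
P2 (44.2892°, -73.8096°) → (594974.638, 4904683.449) m.
P3 (44.0047°, -74.1979°) → (564302.654, 4872707.559) m.

P1: E 570076 m, N 4927865 m; P2: E 594975 m, N 4904683 m; P3: E 564303 m, N 4872708 m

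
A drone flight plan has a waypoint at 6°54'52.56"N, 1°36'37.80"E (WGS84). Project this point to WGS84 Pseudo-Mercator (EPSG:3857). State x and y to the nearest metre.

x 179280 m, y 771605 m

Web Mercator is spherical with R = a = 6378137 m.
x = R·λ = 6378137 × 0.028108528 = 179280.040 m.
y = R·ln tan(π/4 + φ/2) = 6378137 × 0.120976550 = 771605.009 m.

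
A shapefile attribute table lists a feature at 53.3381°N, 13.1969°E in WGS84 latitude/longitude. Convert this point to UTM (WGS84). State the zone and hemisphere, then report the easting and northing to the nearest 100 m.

Zone 33N: E 379900 m, N 5911400 m

Longitude 13.1969° lies in the 6° band [12°, 18°), giving zone 33; latitude is north of the equator, so 33N.
Zone 33 central meridian λ₀ = 6×33 − 183 = 15°; Δλ = -1.8031°.
Transverse Mercator on WGS84 with k₀ = 0.9996 gives E = 379946.361 m, N = 5911397.996 m.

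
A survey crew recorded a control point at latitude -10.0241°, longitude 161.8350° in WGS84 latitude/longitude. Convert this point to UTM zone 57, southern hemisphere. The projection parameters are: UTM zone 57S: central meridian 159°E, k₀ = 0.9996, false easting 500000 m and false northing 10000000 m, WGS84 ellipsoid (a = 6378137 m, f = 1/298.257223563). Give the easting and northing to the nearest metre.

Zone 57 central meridian λ₀ = 6×57 − 183 = 159°; Δλ = +2.8350°.
Transverse Mercator on WGS84 with k₀ = 0.9996 gives E = 810800.304 m, N = 8890583.708 m.

E 810800 m, N 8890584 m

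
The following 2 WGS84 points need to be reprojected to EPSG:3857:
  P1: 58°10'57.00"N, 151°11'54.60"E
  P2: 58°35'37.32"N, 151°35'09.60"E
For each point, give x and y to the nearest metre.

Web Mercator: x = R·λ, y = R·ln tan(π/4+φ/2), R = 6378137 m.
P1 (58.1825°, 151.1985°) → (16831340.029, 8005753.196) m.
P2 (58.5937°, 151.5860°) → (16874476.331, 8093083.301) m.

P1: x 16831340 m, y 8005753 m; P2: x 16874476 m, y 8093083 m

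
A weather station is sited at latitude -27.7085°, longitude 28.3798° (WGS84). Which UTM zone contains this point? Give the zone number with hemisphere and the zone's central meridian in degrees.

UTM zone = ⌊(λ + 180)/6⌋ + 1; 28.3798° ∈ [24°, 30°) → zone 35.
Hemisphere: S (φ < 0).
Central meridian λ₀ = 6×35 − 183 = 27°.

Zone 35S, central meridian 27°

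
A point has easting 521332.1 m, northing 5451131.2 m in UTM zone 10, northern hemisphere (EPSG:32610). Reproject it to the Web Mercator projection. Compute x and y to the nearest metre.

x -13659692 m, y 6311012 m

Unproject from UTM 10N (λ₀ = -123°) → φ = 49.21259968°, λ = -122.70710002°.
Web Mercator (R = 6378137 m): x = -13659691.891 m, y = 6311012.406 m.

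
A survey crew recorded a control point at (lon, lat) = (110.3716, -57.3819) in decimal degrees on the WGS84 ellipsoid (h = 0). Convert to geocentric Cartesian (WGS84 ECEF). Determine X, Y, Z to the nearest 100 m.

WGS84: a = 6378137 m, e² = 0.006694380; N(φ) = a/√(1−e²sin²φ) = 6393336.864 m.
X = (N+h)·cosφ·cosλ = -1199663.255 m; Y = (N+h)·cosφ·sinλ = 3230697.881 m; Z = (N(1−e²)+h)·sinφ = -5348944.358 m.

X -1199700 m, Y 3230700 m, Z -5348900 m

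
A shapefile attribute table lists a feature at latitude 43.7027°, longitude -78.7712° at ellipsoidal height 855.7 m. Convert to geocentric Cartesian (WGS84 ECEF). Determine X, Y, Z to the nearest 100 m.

WGS84: a = 6378137 m, e² = 0.006694380; N(φ) = a/√(1−e²sin²φ) = 6388352.691 m.
X = (N+h)·cosφ·cosλ = 899441.954 m; Y = (N+h)·cosφ·sinλ = -4530560.448 m; Z = (N(1−e²)+h)·sinφ = 4384861.591 m.

X 899400 m, Y -4530600 m, Z 4384900 m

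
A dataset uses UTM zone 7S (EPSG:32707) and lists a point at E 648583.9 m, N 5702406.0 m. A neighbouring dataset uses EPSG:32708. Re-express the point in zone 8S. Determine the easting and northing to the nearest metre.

E 127600 m, N 5695052 m

UTM 7S → geographic: φ = -38.81459980°, λ = -139.28859971°.
UTM 8S (λ₀ = -135°) forward: E = 127600.331 m, N = 5695052.234 m.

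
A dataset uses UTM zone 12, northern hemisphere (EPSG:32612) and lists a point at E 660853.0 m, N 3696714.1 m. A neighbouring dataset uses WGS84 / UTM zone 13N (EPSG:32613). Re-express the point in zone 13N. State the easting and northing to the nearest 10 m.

UTM 12N → geographic: φ = 33.39770033°, λ = -109.27039960°.
UTM 13N (λ₀ = -105°) forward: E = 102730.453 m, N = 3703535.815 m.

E 102730 m, N 3703540 m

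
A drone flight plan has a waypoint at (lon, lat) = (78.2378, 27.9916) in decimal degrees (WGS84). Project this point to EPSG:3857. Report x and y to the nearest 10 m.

Web Mercator is spherical with R = a = 6378137 m.
x = R·λ = 6378137 × 1.365507210 = 8709392.057 m.
y = R·ln tan(π/4 + φ/2) = 6378137 × 0.509226249 = 3247914.783 m.

x 8709390 m, y 3247910 m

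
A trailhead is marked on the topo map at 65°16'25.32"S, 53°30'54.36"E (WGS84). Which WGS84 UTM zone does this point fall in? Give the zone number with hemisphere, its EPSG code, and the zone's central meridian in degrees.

Zone 39S (EPSG:32739), central meridian 51°

UTM zone = ⌊(λ + 180)/6⌋ + 1; 53.5151° ∈ [48°, 54°) → zone 39.
Hemisphere: S (φ < 0).
Central meridian λ₀ = 6×39 − 183 = 51°.
EPSG code: 32739.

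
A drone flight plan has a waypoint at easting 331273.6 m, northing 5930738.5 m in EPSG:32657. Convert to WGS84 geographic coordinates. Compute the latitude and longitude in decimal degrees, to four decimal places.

lat 53.4985°, lon 156.4562°

Zone 57N: λ₀ = 159°, k₀ = 0.9996, false easting 500000 m.
Meridian distance M = (N − FN)/k₀ = 5933111.7 m.
Inverse transverse Mercator on WGS84 gives φ = 53.49849967°, λ = 156.45620031°.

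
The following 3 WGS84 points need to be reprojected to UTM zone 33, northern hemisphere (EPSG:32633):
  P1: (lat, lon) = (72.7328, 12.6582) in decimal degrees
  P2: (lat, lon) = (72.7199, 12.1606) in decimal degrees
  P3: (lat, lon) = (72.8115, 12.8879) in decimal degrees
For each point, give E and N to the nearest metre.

P1: E 422432 m, N 8072187 m; P2: E 405892 m, N 8071461 m; P3: E 430346 m, N 8080679 m

UTM zone 33N: λ₀ = 15°, k₀ = 0.9996.
P1 (72.7328°, 12.6582°) → (422432.011, 8072187.250) m.
P2 (72.7199°, 12.1606°) → (405891.952, 8071461.405) m.
P3 (72.8115°, 12.8879°) → (430346.493, 8080678.922) m.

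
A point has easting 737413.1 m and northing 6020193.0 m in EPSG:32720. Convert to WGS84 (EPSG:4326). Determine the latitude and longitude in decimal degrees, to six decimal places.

Zone 20S: λ₀ = -63°, k₀ = 0.9996, false easting 500000 m, false northing 10000000 m.
Meridian distance M = (N − FN)/k₀ = -3981399.6 m.
Inverse transverse Mercator on WGS84 gives φ = -35.93379996°, λ = -60.36830047°.

lat -35.933800°, lon -60.368300°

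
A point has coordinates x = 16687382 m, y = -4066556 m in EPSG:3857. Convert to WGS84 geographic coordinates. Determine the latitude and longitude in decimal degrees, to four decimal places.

R = 6378137 m. λ = x/R = 149.90530303°.
φ = 2·arctan(exp(y/R)) − 90° = 2·arctan(0.52857) − 90° = -34.28070191°.

lat -34.2807°, lon 149.9053°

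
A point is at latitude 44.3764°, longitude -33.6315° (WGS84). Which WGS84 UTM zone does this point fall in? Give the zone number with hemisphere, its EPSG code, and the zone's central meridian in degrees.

UTM zone = ⌊(λ + 180)/6⌋ + 1; -33.6315° ∈ [-36°, -30°) → zone 25.
Hemisphere: N (φ ≥ 0).
Central meridian λ₀ = 6×25 − 183 = -33°.
EPSG code: 32625.

Zone 25N (EPSG:32625), central meridian -33°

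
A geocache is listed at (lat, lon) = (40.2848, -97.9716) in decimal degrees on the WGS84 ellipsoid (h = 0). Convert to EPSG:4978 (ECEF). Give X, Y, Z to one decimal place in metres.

X -675704.3 m, Y -4825238.8 m, Z 4102159.9 m

WGS84: a = 6378137 m, e² = 0.006694380; N(φ) = a/√(1−e²sin²φ) = 6387081.200 m.
X = (N+h)·cosφ·cosλ = -675704.268 m; Y = (N+h)·cosφ·sinλ = -4825238.754 m; Z = (N(1−e²)+h)·sinφ = 4102159.915 m.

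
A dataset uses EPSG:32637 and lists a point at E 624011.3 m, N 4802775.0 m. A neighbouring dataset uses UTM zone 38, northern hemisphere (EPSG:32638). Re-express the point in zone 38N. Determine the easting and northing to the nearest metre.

E 137865 m, N 4811346 m

UTM 37N → geographic: φ = 43.36759971°, λ = 40.53060060°.
UTM 38N (λ₀ = 45°) forward: E = 137864.554 m, N = 4811346.467 m.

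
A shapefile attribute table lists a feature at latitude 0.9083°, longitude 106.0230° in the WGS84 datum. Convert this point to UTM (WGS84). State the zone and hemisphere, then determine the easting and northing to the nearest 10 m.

Zone 48N: E 613830 m, N 100410 m

Longitude 106.0230° lies in the 6° band [102°, 108°), giving zone 48; latitude is north of the equator, so 48N.
Zone 48 central meridian λ₀ = 6×48 − 183 = 105°; Δλ = +1.0230°.
Transverse Mercator on WGS84 with k₀ = 0.9996 gives E = 613826.165 m, N = 100410.635 m.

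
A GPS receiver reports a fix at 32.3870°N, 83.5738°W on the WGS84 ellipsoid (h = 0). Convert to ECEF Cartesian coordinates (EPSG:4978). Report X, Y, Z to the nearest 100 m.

X 603400 m, Y -5357300 m, Z 3396700 m

WGS84: a = 6378137 m, e² = 0.006694380; N(φ) = a/√(1−e²sin²φ) = 6384270.927 m.
X = (N+h)·cosφ·cosλ = 603400.506 m; Y = (N+h)·cosφ·sinλ = -5357320.539 m; Z = (N(1−e²)+h)·sinφ = 3396747.922 m.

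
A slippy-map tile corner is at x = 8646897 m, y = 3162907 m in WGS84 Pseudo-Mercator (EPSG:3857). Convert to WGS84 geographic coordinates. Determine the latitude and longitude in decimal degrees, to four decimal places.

lat 27.3152°, lon 77.6764°

R = 6378137 m. λ = x/R = 77.67639735°.
φ = 2·arctan(exp(y/R)) − 90° = 2·arctan(1.64197) − 90° = 27.31519746°.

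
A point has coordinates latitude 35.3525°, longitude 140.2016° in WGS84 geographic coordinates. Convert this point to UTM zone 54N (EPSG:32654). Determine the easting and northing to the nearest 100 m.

Zone 54 central meridian λ₀ = 6×54 − 183 = 141°; Δλ = -0.7984°.
Transverse Mercator on WGS84 with k₀ = 0.9996 gives E = 427457.715 m, N = 3912427.568 m.

E 427500 m, N 3912400 m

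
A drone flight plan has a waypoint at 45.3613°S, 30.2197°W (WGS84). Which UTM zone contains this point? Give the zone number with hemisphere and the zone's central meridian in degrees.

Zone 25S, central meridian -33°

UTM zone = ⌊(λ + 180)/6⌋ + 1; -30.2197° ∈ [-36°, -30°) → zone 25.
Hemisphere: S (φ < 0).
Central meridian λ₀ = 6×25 − 183 = -33°.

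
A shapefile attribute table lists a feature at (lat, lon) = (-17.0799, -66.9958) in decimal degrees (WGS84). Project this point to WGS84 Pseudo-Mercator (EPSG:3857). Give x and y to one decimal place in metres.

Web Mercator is spherical with R = a = 6378137 m.
x = R·λ = 6378137 × -1.169297295 = -7457938.341 m.
y = R·ln tan(π/4 + φ/2) = 6378137 × -0.302616243 = -1930127.856 m.

x -7457938.3 m, y -1930127.9 m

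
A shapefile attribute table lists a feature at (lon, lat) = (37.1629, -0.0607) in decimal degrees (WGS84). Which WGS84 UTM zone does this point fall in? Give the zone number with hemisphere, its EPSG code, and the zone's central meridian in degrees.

UTM zone = ⌊(λ + 180)/6⌋ + 1; 37.1629° ∈ [36°, 42°) → zone 37.
Hemisphere: S (φ < 0).
Central meridian λ₀ = 6×37 − 183 = 39°.
EPSG code: 32737.

Zone 37S (EPSG:32737), central meridian 39°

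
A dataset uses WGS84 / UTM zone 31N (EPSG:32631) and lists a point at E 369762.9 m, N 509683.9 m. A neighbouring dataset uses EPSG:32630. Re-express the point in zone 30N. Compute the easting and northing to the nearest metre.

UTM 31N → geographic: φ = 4.61019988°, λ = 1.82590007°.
UTM 30N (λ₀ = -3°) forward: E = 1035906.045 m, N = 511393.919 m.

E 1035906 m, N 511394 m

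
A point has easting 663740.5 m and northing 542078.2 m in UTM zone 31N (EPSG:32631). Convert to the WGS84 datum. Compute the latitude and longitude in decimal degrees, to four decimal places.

lat 4.9026°, lon 4.4767°

Zone 31N: λ₀ = 3°, k₀ = 0.9996, false easting 500000 m.
Meridian distance M = (N − FN)/k₀ = 542295.1 m.
Inverse transverse Mercator on WGS84 gives φ = 4.90259977°, λ = 4.47669957°.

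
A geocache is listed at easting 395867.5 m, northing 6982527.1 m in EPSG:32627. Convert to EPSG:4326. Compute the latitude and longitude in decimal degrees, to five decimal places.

Zone 27N: λ₀ = -21°, k₀ = 0.9996, false easting 500000 m.
Meridian distance M = (N − FN)/k₀ = 6985321.2 m.
Inverse transverse Mercator on WGS84 gives φ = 62.95759975°, λ = -23.05310017°.

lat 62.95760°, lon -23.05310°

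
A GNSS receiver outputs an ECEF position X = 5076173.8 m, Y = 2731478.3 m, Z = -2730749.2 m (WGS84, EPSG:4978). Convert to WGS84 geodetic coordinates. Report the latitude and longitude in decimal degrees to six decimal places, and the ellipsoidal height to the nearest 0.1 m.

lat -25.497200°, lon 28.284600°, h 4317.7 m

λ = atan2(Y, X) = 28.28460003°; p = √(X²+Y²) = 5764417.9 m.
Bowring's method on WGS84 (a = 6378137 m, b = 6356752.314 m) gives φ = -25.49720013°, h = 4317.661 m.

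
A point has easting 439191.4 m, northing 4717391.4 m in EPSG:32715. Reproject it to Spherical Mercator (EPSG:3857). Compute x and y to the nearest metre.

x -10442926 m, y -6056098 m

Unproject from UTM 15S (λ₀ = -93°) → φ = -47.69400037°, λ = -93.81039963°.
Web Mercator (R = 6378137 m): x = -10442925.918 m, y = -6056097.542 m.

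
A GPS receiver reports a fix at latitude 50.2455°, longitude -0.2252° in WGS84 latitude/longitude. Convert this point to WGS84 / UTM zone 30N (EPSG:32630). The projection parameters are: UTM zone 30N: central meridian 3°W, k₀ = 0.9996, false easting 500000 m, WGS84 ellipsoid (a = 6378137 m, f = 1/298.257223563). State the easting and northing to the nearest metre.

E 697833 m, N 5569611 m

Zone 30 central meridian λ₀ = 6×30 − 183 = -3°; Δλ = +2.7748°.
Transverse Mercator on WGS84 with k₀ = 0.9996 gives E = 697833.289 m, N = 5569611.286 m.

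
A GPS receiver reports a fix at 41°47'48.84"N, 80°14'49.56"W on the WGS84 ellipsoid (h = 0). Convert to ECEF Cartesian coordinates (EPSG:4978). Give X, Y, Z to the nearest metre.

X 806691 m, Y -4693240 m, Z 4228813 m

WGS84: a = 6378137 m, e² = 0.006694380; N(φ) = a/√(1−e²sin²φ) = 6387641.608 m.
X = (N+h)·cosφ·cosλ = 806690.700 m; Y = (N+h)·cosφ·sinλ = -4693240.069 m; Z = (N(1−e²)+h)·sinφ = 4228812.823 m.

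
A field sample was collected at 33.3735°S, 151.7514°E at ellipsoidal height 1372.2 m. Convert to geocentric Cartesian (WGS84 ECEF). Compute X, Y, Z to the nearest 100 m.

X -4697800 m, Y 2524100 m, Z -3489400 m

WGS84: a = 6378137 m, e² = 0.006694380; N(φ) = a/√(1−e²sin²φ) = 6384607.075 m.
X = (N+h)·cosφ·cosλ = -4697804.837 m; Y = (N+h)·cosφ·sinλ = 2524073.664 m; Z = (N(1−e²)+h)·sinφ = -3489380.837 m.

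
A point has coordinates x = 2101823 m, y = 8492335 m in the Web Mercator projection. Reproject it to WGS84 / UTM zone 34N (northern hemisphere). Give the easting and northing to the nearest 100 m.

E 383300 m, N 6699300 m

Web Mercator inverse (R = 6378137 m) → φ = 60.41329975°, λ = 18.88099725°.
UTM 34N forward: E = 383297.897 m, N = 6699317.852 m.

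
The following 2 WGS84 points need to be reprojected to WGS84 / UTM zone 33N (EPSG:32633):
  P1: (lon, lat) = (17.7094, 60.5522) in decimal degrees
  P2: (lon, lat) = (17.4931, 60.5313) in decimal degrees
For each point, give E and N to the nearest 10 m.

P1: E 648570 m, N 6715970 m; P2: E 636800 m, N 6713180 m

UTM zone 33N: λ₀ = 15°, k₀ = 0.9996.
P1 (60.5522°, 17.7094°) → (648569.903, 6715970.820) m.
P2 (60.5313°, 17.4931°) → (636801.338, 6713175.103) m.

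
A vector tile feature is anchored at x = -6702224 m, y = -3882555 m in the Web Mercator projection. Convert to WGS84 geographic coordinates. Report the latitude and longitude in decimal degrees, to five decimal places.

lat -32.90390°, lon -60.20710°

R = 6378137 m. λ = x/R = -60.20710257°.
φ = 2·arctan(exp(y/R)) − 90° = 2·arctan(0.54404) − 90° = -32.90389825°.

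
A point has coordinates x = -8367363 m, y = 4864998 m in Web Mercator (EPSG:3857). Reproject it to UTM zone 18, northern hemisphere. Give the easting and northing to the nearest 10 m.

Web Mercator inverse (R = 6378137 m) → φ = 39.99350164°, λ = -75.16530071°.
UTM 18N forward: E = 485888.640 m, N = 4427049.047 m.

E 485890 m, N 4427050 m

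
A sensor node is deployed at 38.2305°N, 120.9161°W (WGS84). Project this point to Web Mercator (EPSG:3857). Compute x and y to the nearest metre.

x -13460319 m, y 4612039 m

Web Mercator is spherical with R = a = 6378137 m.
x = R·λ = 6378137 × -2.110384064 = -13460318.681 m.
y = R·ln tan(π/4 + φ/2) = 6378137 × 0.723101291 = 4612039.101 m.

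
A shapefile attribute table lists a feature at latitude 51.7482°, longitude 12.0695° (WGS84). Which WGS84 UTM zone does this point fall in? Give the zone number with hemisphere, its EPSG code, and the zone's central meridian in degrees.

Zone 33N (EPSG:32633), central meridian 15°

UTM zone = ⌊(λ + 180)/6⌋ + 1; 12.0695° ∈ [12°, 18°) → zone 33.
Hemisphere: N (φ ≥ 0).
Central meridian λ₀ = 6×33 − 183 = 15°.
EPSG code: 32633.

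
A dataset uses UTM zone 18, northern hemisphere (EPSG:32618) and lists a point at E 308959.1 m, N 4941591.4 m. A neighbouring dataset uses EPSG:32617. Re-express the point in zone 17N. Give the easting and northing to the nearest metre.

E 785114 m, N 4945053 m

UTM 18N → geographic: φ = 44.60229966°, λ = -77.40730056°.
UTM 17N (λ₀ = -81°) forward: E = 785114.457 m, N = 4945053.429 m.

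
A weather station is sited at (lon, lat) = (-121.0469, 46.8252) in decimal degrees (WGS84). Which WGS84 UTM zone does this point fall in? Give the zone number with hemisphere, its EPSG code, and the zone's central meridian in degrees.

Zone 10N (EPSG:32610), central meridian -123°

UTM zone = ⌊(λ + 180)/6⌋ + 1; -121.0469° ∈ [-126°, -120°) → zone 10.
Hemisphere: N (φ ≥ 0).
Central meridian λ₀ = 6×10 − 183 = -123°.
EPSG code: 32610.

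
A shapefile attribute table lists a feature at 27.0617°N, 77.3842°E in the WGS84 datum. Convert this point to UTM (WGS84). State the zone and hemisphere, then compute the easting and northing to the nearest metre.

Longitude 77.3842° lies in the 6° band [72°, 78°), giving zone 43; latitude is north of the equator, so 43N.
Zone 43 central meridian λ₀ = 6×43 − 183 = 75°; Δλ = +2.3842°.
Transverse Mercator on WGS84 with k₀ = 0.9996 gives E = 736459.889 m, N = 2995508.222 m.

Zone 43N: E 736460 m, N 2995508 m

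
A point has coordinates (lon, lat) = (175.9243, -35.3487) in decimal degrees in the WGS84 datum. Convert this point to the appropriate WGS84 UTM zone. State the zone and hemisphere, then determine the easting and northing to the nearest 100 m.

Longitude 175.9243° lies in the 6° band [174°, 180°), giving zone 60; latitude is south of the equator, so 60S.
Zone 60 central meridian λ₀ = 6×60 − 183 = 177°; Δλ = -1.0757°.
Transverse Mercator on WGS84 with k₀ = 0.9996 gives E = 402256.917 m, N = 6087755.437 m.

Zone 60S: E 402300 m, N 6087800 m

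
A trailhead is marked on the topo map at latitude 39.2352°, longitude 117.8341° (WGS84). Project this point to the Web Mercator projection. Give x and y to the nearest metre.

Web Mercator is spherical with R = a = 6378137 m.
x = R·λ = 6378137 × 2.056593016 = 13117232.010 m.
y = R·ln tan(π/4 + φ/2) = 6378137 × 0.745581064 = 4755418.170 m.

x 13117232 m, y 4755418 m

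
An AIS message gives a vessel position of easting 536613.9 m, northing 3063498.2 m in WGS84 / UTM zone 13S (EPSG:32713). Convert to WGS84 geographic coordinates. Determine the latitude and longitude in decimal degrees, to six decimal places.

Zone 13S: λ₀ = -105°, k₀ = 0.9996, false easting 500000 m, false northing 10000000 m.
Meridian distance M = (N − FN)/k₀ = -6939277.5 m.
Inverse transverse Mercator on WGS84 gives φ = -62.55760009°, λ = -104.28789974°.

lat -62.557600°, lon -104.287900°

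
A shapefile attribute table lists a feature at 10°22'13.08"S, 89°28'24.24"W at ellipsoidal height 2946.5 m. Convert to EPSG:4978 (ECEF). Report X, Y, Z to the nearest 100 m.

WGS84: a = 6378137 m, e² = 0.006694380; N(φ) = a/√(1−e²sin²φ) = 6378828.886 m.
X = (N+h)·cosφ·cosλ = 57695.349 m; Y = (N+h)·cosφ·sinλ = -6277263.392 m; Z = (N(1−e²)+h)·sinφ = -1141091.944 m.

X 57700 m, Y -6277300 m, Z -1141100 m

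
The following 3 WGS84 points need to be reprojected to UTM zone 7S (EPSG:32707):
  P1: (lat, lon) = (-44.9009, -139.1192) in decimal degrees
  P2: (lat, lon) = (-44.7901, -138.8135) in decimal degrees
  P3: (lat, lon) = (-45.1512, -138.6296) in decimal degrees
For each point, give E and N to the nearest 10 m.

P1: E 648490 m, N 5026340 m; P2: E 672960 m, N 5038040 m; P3: E 686330 m, N 4997520 m

UTM zone 7S: λ₀ = -141°, k₀ = 0.9996.
P1 (-44.9009°, -139.1192°) → (648491.250, 5026337.570) m.
P2 (-44.7901°, -138.8135°) → (672958.050, 5038040.814) m.
P3 (-45.1512°, -138.6296°) → (686331.558, 4997519.544) m.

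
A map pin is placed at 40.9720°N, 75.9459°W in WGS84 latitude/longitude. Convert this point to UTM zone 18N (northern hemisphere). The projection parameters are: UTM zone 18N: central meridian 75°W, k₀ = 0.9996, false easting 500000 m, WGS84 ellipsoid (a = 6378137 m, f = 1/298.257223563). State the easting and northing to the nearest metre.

E 420414 m, N 4536080 m

Zone 18 central meridian λ₀ = 6×18 − 183 = -75°; Δλ = -0.9459°.
Transverse Mercator on WGS84 with k₀ = 0.9996 gives E = 420414.192 m, N = 4536079.577 m.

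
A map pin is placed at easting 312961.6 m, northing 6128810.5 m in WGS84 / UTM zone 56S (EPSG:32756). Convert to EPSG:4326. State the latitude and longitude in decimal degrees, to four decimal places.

Zone 56S: λ₀ = 153°, k₀ = 0.9996, false easting 500000 m, false northing 10000000 m.
Meridian distance M = (N − FN)/k₀ = -3872738.6 m.
Inverse transverse Mercator on WGS84 gives φ = -34.96600037°, λ = 150.95129947°.

lat -34.9660°, lon 150.9513°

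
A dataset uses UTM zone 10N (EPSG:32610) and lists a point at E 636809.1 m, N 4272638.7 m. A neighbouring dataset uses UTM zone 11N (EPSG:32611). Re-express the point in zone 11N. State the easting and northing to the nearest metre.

UTM 10N → geographic: φ = 38.59169998°, λ = -121.42910045°.
UTM 11N (λ₀ = -117°) forward: E = 114196.086 m, N = 4280780.532 m.

E 114196 m, N 4280781 m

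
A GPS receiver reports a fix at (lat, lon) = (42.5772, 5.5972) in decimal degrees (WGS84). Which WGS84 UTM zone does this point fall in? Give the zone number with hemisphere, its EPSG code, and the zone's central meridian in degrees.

Zone 31N (EPSG:32631), central meridian 3°

UTM zone = ⌊(λ + 180)/6⌋ + 1; 5.5972° ∈ [0°, 6°) → zone 31.
Hemisphere: N (φ ≥ 0).
Central meridian λ₀ = 6×31 − 183 = 3°.
EPSG code: 32631.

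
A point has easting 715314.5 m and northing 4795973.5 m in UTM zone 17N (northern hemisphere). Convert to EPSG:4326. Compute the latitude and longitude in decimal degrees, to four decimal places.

Zone 17N: λ₀ = -81°, k₀ = 0.9996, false easting 500000 m.
Meridian distance M = (N − FN)/k₀ = 4797892.7 m.
Inverse transverse Mercator on WGS84 gives φ = 43.28580026°, λ = -78.34609945°.

lat 43.2858°, lon -78.3461°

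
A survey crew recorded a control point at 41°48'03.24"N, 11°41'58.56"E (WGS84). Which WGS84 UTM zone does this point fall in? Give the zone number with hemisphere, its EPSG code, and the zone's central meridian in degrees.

UTM zone = ⌊(λ + 180)/6⌋ + 1; 11.6996° ∈ [6°, 12°) → zone 32.
Hemisphere: N (φ ≥ 0).
Central meridian λ₀ = 6×32 − 183 = 9°.
EPSG code: 32632.

Zone 32N (EPSG:32632), central meridian 9°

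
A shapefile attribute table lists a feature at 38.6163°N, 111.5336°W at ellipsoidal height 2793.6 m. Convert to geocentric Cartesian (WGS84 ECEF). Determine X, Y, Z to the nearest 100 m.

X -1832400 m, Y -4643800 m, Z 3960900 m

WGS84: a = 6378137 m, e² = 0.006694380; N(φ) = a/√(1−e²sin²φ) = 6386468.737 m.
X = (N+h)·cosφ·cosλ = -1832372.855 m; Y = (N+h)·cosφ·sinλ = -4643761.575 m; Z = (N(1−e²)+h)·sinφ = 3960868.289 m.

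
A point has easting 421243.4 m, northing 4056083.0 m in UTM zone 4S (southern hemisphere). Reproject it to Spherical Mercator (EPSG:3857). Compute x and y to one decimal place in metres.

Unproject from UTM 4S (λ₀ = -159°) → φ = -53.63809967°, λ = -160.19119989°.
Web Mercator (R = 6378137 m): x = -17832402.801 m, y = -7101912.469 m.

x -17832402.8 m, y -7101912.5 m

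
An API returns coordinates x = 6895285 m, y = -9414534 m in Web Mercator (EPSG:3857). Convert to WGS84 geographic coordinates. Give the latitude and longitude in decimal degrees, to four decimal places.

R = 6378137 m. λ = x/R = 61.94139904°.
φ = 2·arctan(exp(y/R)) − 90° = 2·arctan(0.22854) − 90° = -64.25389936°.

lat -64.2539°, lon 61.9414°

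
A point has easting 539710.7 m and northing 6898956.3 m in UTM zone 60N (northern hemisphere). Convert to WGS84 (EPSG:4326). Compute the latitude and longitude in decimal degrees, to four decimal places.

lat 62.2203°, lon 177.7637°

Zone 60N: λ₀ = 177°, k₀ = 0.9996, false easting 500000 m.
Meridian distance M = (N − FN)/k₀ = 6901717.0 m.
Inverse transverse Mercator on WGS84 gives φ = 62.22029967°, λ = 177.76369919°.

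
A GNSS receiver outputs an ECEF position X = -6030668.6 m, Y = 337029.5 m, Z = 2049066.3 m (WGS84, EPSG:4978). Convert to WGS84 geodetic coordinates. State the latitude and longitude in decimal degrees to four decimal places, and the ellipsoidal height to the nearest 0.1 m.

λ = atan2(Y, X) = 176.80129963°; p = √(X²+Y²) = 6040078.9 m.
Bowring's method on WGS84 (a = 6378137 m, b = 6356752.314 m) gives φ = 18.85660011°, h = 2263.629 m.

lat 18.8566°, lon 176.8013°, h 2263.6 m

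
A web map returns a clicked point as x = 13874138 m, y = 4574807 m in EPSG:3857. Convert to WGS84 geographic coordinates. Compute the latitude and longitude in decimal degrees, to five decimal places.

lat 37.96730°, lon 124.63350°

R = 6378137 m. λ = x/R = 124.63350219°.
φ = 2·arctan(exp(y/R)) − 90° = 2·arctan(2.04882) − 90° = 37.96729696°.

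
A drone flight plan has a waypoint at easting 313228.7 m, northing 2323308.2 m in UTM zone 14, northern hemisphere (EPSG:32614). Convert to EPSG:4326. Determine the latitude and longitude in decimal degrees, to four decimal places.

Zone 14N: λ₀ = -99°, k₀ = 0.9996, false easting 500000 m.
Meridian distance M = (N − FN)/k₀ = 2324237.9 m.
Inverse transverse Mercator on WGS84 gives φ = 21.00100031°, λ = -100.79689953°.

lat 21.0010°, lon -100.7969°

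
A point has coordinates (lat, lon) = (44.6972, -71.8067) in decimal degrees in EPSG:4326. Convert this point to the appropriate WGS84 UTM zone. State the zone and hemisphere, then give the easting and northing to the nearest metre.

Longitude -71.8067° lies in the 6° band [-72°, -66°), giving zone 19; latitude is north of the equator, so 19N.
Zone 19 central meridian λ₀ = 6×19 − 183 = -69°; Δλ = -2.8067°.
Transverse Mercator on WGS84 with k₀ = 0.9996 gives E = 277626.020 m, N = 4953146.541 m.

Zone 19N: E 277626 m, N 4953147 m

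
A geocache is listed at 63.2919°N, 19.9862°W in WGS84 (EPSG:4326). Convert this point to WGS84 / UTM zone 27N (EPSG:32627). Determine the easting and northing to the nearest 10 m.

Zone 27 central meridian λ₀ = 6×27 − 183 = -21°; Δλ = +1.0138°.
Transverse Mercator on WGS84 with k₀ = 0.9996 gives E = 550836.567 m, N = 7018514.318 m.

E 550840 m, N 7018510 m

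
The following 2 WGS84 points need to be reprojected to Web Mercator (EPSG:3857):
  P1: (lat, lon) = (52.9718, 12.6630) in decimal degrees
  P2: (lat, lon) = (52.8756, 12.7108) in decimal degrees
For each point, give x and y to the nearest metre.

Web Mercator: x = R·λ, y = R·ln tan(π/4+φ/2), R = 6378137 m.
P1 (52.9718°, 12.6630°) → (1409638.712, 6977783.386) m.
P2 (52.8756°, 12.7108°) → (1414959.784, 6960020.356) m.

P1: x 1409639 m, y 6977783 m; P2: x 1414960 m, y 6960020 m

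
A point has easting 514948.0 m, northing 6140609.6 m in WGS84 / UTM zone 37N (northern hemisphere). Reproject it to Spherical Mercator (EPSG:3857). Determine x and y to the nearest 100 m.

x 4367700 m, y 7442100 m

Unproject from UTM 37N (λ₀ = 39°) → φ = 55.41149964°, λ = 39.23610009°.
Web Mercator (R = 6378137 m): x = 4367742.683 m, y = 7442142.900 m.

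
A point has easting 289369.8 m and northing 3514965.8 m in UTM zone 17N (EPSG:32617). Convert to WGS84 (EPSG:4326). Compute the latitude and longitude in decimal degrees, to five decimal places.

Zone 17N: λ₀ = -81°, k₀ = 0.9996, false easting 500000 m.
Meridian distance M = (N − FN)/k₀ = 3516372.3 m.
Inverse transverse Mercator on WGS84 gives φ = 31.75079960°, λ = -83.22369975°.

lat 31.75080°, lon -83.22370°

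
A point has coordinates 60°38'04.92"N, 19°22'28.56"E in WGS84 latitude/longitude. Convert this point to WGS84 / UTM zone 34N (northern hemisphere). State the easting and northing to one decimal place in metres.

E 411087.3 m, N 6723198.9 m

Zone 34 central meridian λ₀ = 6×34 − 183 = 21°; Δλ = -1.6254°.
Transverse Mercator on WGS84 with k₀ = 0.9996 gives E = 411087.331 m, N = 6723198.918 m.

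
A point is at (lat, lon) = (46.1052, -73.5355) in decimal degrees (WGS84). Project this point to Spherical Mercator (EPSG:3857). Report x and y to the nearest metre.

x -8185934 m, y 5797224 m

Web Mercator is spherical with R = a = 6378137 m.
x = R·λ = 6378137 × -1.283436592 = -8185934.415 m.
y = R·ln tan(π/4 + φ/2) = 6378137 × 0.908921155 = 5797223.650 m.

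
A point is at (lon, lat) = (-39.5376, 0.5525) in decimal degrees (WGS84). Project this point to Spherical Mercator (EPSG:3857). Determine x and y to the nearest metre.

x -4401305 m, y 61505 m

Web Mercator is spherical with R = a = 6378137 m.
x = R·λ = 6378137 × -0.690061298 = -4401305.499 m.
y = R·ln tan(π/4 + φ/2) = 6378137 × 0.009643094 = 61504.972 m.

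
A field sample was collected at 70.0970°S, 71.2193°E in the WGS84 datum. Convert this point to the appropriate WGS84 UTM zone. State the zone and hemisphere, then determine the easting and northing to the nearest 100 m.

Longitude 71.2193° lies in the 6° band [66°, 72°), giving zone 42; latitude is south of the equator, so 42S.
Zone 42 central meridian λ₀ = 6×42 − 183 = 69°; Δλ = +2.2193°.
Transverse Mercator on WGS84 with k₀ = 0.9996 gives E = 584303.446 m, N = 2221774.193 m.

Zone 42S: E 584300 m, N 2221800 m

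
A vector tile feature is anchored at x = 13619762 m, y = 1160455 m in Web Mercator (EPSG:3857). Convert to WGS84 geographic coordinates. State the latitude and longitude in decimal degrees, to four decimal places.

R = 6378137 m. λ = x/R = 122.34840371°.
φ = 2·arctan(exp(y/R)) − 90° = 2·arctan(1.19955) − 90° = 10.36750192°.

lat 10.3675°, lon 122.3484°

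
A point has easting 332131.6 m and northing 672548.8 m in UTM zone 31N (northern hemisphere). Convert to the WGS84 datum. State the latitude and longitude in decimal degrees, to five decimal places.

Zone 31N: λ₀ = 3°, k₀ = 0.9996, false easting 500000 m.
Meridian distance M = (N − FN)/k₀ = 672817.9 m.
Inverse transverse Mercator on WGS84 gives φ = 6.08240042°, λ = 1.48309987°.

lat 6.08240°, lon 1.48310°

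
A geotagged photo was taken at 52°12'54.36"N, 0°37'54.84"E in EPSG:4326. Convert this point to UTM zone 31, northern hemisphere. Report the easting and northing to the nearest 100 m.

Zone 31 central meridian λ₀ = 6×31 − 183 = 3°; Δλ = -2.3681°.
Transverse Mercator on WGS84 with k₀ = 0.9996 gives E = 338220.439 m, N = 5787605.586 m.

E 338200 m, N 5787600 m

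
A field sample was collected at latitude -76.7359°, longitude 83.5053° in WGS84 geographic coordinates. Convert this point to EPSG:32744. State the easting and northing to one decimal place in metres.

E 564148.1 m, N 1481332.7 m

Zone 44 central meridian λ₀ = 6×44 − 183 = 81°; Δλ = +2.5053°.
Transverse Mercator on WGS84 with k₀ = 0.9996 gives E = 564148.112 m, N = 1481332.748 m.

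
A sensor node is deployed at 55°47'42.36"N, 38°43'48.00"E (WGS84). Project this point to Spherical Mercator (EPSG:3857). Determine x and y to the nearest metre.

Web Mercator is spherical with R = a = 6378137 m.
x = R·λ = 6378137 × 0.675966019 = 4311403.878 m.
y = R·ln tan(π/4 + φ/2) = 6378137 × 1.178672319 = 7517733.526 m.

x 4311404 m, y 7517734 m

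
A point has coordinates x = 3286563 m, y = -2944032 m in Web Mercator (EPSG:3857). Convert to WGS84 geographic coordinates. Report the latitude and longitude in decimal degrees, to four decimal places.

R = 6378137 m. λ = x/R = 29.52369775°.
φ = 2·arctan(exp(y/R)) − 90° = 2·arctan(0.63029) − 90° = -25.55469719°.

lat -25.5547°, lon 29.5237°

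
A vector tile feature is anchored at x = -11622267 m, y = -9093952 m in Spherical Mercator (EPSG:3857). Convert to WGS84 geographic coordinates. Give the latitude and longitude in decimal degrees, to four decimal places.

lat -62.9743°, lon -104.4046°

R = 6378137 m. λ = x/R = -104.40460082°.
φ = 2·arctan(exp(y/R)) − 90° = 2·arctan(0.24032) − 90° = -62.97430008°.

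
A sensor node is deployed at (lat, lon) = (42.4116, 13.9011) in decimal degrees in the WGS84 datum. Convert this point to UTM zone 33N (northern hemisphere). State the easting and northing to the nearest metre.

Zone 33 central meridian λ₀ = 6×33 − 183 = 15°; Δλ = -1.0989°.
Transverse Mercator on WGS84 with k₀ = 0.9996 gives E = 409580.047 m, N = 4696062.202 m.

E 409580 m, N 4696062 m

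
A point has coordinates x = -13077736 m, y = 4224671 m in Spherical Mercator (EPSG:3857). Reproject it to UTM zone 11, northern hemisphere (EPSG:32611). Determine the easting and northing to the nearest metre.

Web Mercator inverse (R = 6378137 m) → φ = 35.44610129°, λ = -117.47930130°.
UTM 11N forward: E = 456501.492 m, N = 3922621.342 m.

E 456501 m, N 3922621 m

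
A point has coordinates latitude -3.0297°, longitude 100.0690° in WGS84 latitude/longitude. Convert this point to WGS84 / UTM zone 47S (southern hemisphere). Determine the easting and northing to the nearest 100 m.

Zone 47 central meridian λ₀ = 6×47 − 183 = 99°; Δλ = +1.0690°.
Transverse Mercator on WGS84 with k₀ = 0.9996 gives E = 618794.682 m, N = 9665065.409 m.

E 618800 m, N 9665100 m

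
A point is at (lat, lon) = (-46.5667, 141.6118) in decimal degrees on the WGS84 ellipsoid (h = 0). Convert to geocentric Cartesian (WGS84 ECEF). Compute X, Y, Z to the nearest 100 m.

WGS84: a = 6378137 m, e² = 0.006694380; N(φ) = a/√(1−e²sin²φ) = 6389424.786 m.
X = (N+h)·cosφ·cosλ = -3443163.725 m; Y = (N+h)·cosφ·sinλ = 2727863.548 m; Z = (N(1−e²)+h)·sinφ = -4608781.064 m.

X -3443200 m, Y 2727900 m, Z -4608800 m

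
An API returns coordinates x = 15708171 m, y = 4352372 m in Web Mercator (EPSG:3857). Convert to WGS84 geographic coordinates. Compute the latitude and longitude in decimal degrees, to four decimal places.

R = 6378137 m. λ = x/R = 141.10890095°.
φ = 2·arctan(exp(y/R)) − 90° = 2·arctan(1.97860) − 90° = 36.37520080°.

lat 36.3752°, lon 141.1089°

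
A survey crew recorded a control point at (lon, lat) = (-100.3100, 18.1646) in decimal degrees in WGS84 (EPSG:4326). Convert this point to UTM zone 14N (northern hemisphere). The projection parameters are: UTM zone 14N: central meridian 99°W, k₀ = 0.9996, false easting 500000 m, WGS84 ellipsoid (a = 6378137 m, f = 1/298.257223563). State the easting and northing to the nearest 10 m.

Zone 14 central meridian λ₀ = 6×14 − 183 = -99°; Δλ = -1.3100°.
Transverse Mercator on WGS84 with k₀ = 0.9996 gives E = 361439.409 m, N = 2008890.275 m.

E 361440 m, N 2008890 m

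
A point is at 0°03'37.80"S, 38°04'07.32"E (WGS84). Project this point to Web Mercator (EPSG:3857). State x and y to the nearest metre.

Web Mercator is spherical with R = a = 6378137 m.
x = R·λ = 6378137 × 0.664424157 = 4237788.299 m.
y = R·ln tan(π/4 + φ/2) = 6378137 × -0.001055924 = -6734.830 m.

x 4237788 m, y -6735 m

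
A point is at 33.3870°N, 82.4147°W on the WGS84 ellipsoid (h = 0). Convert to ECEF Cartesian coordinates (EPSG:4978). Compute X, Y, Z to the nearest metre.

X 703700 m, Y -5284328 m, Z 3489876 m

WGS84: a = 6378137 m, e² = 0.006694380; N(φ) = a/√(1−e²sin²φ) = 6384611.712 m.
X = (N+h)·cosφ·cosλ = 703699.999 m; Y = (N+h)·cosφ·sinλ = -5284327.714 m; Z = (N(1−e²)+h)·sinφ = 3489876.300 m.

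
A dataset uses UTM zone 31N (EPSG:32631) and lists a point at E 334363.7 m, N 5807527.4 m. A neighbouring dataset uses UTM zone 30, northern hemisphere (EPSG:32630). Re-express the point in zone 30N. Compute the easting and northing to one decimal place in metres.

UTM 31N → geographic: φ = 52.39290003°, λ = 0.56570039°.
UTM 30N (λ₀ = -3°) forward: E = 742598.518 m, N = 5810722.817 m.

E 742598.5 m, N 5810722.8 m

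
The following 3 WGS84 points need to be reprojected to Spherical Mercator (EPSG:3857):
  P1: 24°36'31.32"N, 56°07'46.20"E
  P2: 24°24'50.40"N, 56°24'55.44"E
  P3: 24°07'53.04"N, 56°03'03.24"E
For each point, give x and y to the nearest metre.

P1: x 6248307 m, y 2827758 m; P2: x 6280134 m, y 2803938 m; P3: x 6239558 m, y 2769428 m

Web Mercator: x = R·λ, y = R·ln tan(π/4+φ/2), R = 6378137 m.
P1 (24.6087°, 56.1295°) → (6248307.358, 2827758.232) m.
P2 (24.4140°, 56.4154°) → (6280133.601, 2803937.574) m.
P3 (24.1314°, 56.0509°) → (6239557.647, 2769427.966) m.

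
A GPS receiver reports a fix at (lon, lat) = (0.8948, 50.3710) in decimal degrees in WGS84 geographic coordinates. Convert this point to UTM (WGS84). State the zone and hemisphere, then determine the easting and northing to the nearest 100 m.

Longitude 0.8948° lies in the 6° band [0°, 6°), giving zone 31; latitude is north of the equator, so 31N.
Zone 31 central meridian λ₀ = 6×31 − 183 = 3°; Δλ = -2.1052°.
Transverse Mercator on WGS84 with k₀ = 0.9996 gives E = 350296.934 m, N = 5582000.151 m.

Zone 31N: E 350300 m, N 5582000 m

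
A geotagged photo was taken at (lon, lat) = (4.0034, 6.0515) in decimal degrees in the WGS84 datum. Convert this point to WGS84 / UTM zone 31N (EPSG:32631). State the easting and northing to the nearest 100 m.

E 611000 m, N 669000 m

Zone 31 central meridian λ₀ = 6×31 − 183 = 3°; Δλ = +1.0034°.
Transverse Mercator on WGS84 with k₀ = 0.9996 gives E = 611040.832 m, N = 669000.006 m.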